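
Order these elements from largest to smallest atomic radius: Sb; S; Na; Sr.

Sr > Na > Sb > S

Across a period the added protons contract the valence shell; down a group each new principal shell makes the atom larger.
These span different periods and groups, so the two trends combine.
Sb > S: both effects reinforce here, so Sb is clearly the larger of the two.
Na > Sb: the two effects oppose for this pair; the across-period effect wins (155 vs 140 pm).
Sr > Na: period and group pull opposite ways; the down-group shift dominates (185 vs 155 pm).
For reference (pm): Na 155, S 103, Sr 185, Sb 140.
So from largest to smallest: Sr > Na > Sb > S.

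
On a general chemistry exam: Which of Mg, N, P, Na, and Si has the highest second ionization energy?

Na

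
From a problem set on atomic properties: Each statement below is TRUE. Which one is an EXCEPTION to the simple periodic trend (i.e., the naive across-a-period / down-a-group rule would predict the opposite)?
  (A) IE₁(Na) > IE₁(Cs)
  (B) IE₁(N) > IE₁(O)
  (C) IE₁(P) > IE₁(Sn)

(B)

The general trend: first ionisation energy increases across a period and decreases down a group.
(A) Na (period 3, group 1) vs Cs (period 6, group 1): the stated order agrees with the simple trend.
(B) N (period 2, group 15) vs O (period 2, group 16): the stated order contradicts the simple trend.
(C) P (period 3, group 15) vs Sn (period 5, group 14): the stated order agrees with the simple trend.
The exception is (B): pairing an electron in O's 2p⁴ costs repulsion energy, so O ionizes more easily than half-filled N (2p³).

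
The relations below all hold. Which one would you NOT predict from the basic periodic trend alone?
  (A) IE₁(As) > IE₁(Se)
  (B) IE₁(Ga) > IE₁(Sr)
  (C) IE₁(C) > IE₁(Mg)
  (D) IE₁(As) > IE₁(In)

The general trend: first ionization energy increases across a period and decreases down a group.
(A) As (period 4, group 15) vs Se (period 4, group 16): the stated order contradicts the simple trend.
(B) Ga (period 4, group 13) vs Sr (period 5, group 2): the stated order agrees with the simple trend.
(C) C (period 2, group 14) vs Mg (period 3, group 2): the stated order agrees with the simple trend.
(D) As (period 4, group 15) vs In (period 5, group 13): the stated order agrees with the simple trend.
The exception is (A): Se (4p⁴) ionizes more easily than half-filled As (4p³).

(A)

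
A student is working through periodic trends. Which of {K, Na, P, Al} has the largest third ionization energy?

Consider each +2 ion: K²⁺ is already 1 electron into the core; Na²⁺ is already 1 electron into the core; P²⁺ still has 3 valence electrons; Al²⁺ still has 1 valence electron.
Breaking into a closed-shell core is much more expensive than removing a leftover valence electron — K and Na have the largest IE_3 here.
Valence configurations: P²⁺ [Ne]3s²3p¹, Al²⁺ [Ne]3s¹.
Tabulated IE_3 (kJ/mol): K 4420, Na 6910, P 2914, Al 2745.
Overall IE_3 order: Al < P < K < Na.

Na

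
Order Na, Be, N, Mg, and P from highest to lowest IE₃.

Be, Mg, Na, N, P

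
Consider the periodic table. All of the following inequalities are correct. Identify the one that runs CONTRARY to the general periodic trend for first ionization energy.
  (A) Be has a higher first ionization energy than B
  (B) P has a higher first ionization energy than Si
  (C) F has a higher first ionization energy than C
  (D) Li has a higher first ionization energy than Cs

The general trend: first ionization energy increases across a period and decreases down a group.
(A) Be (period 2, group 2) vs B (period 2, group 13): the stated order contradicts the simple trend.
(B) P (period 3, group 15) vs Si (period 3, group 14): the stated order agrees with the simple trend.
(C) F (period 2, group 17) vs C (period 2, group 14): the stated order agrees with the simple trend.
(D) Li (period 2, group 1) vs Cs (period 6, group 1): the stated order agrees with the simple trend.
The exception is (A): removing B's lone 2p electron is easier than breaking Be's filled 2s².

(A)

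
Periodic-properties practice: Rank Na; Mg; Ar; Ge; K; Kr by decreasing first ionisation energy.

Ar > Kr > Ge > Mg > Na > K

Na is in period 3, group 1; Mg is in period 3, group 2; Ar is in period 3, group 18; K is in period 4, group 1; Ge is in period 4, group 14; Kr is in period 4, group 18.
First ionization energy rises across a period (greater Z_eff holds electrons more tightly) and falls down a group (valence electrons are farther from the nucleus).
Neither a single period nor a single group — weigh both effects.
Na > K: Na sits above K in group 1, so the down-group effect alone puts Na higher.
Mg > Na: Mg lies to the right of Na in period 3, so the across-period effect alone puts Mg higher.
Ge > Mg: the two effects oppose for this pair; the across-period effect wins (762 vs 738 kJ/mol).
Kr > Ge: Kr lies to the right of Ge in period 4, so the across-period effect alone puts Kr higher.
Ar > Kr: Ar sits above Kr in group 18, so the down-group effect alone puts Ar higher.
Tabulated first ionization energy (kJ/mol): Na 496, Mg 738, Ar 1521, K 419, Ge 762, Kr 1351.
So from highest to lowest: Ar > Kr > Ge > Mg > Na > K.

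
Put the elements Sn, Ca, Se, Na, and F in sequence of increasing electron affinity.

F is in period 2, group 17; Na is in period 3, group 1; Ca is in period 4, group 2; Se is in period 4, group 16; Sn is in period 5, group 14.
Atoms with high Z_eff and room in the valence shell (especially the halogens) have the most exothermic electron affinities.
Neither a single period nor a single group — weigh both effects.
Na > Ca: the two effects oppose for this pair; the down-group effect wins (53 vs 2 kJ/mol).
Sn > Na: the two effects oppose for this pair; the across-period effect wins (107 vs 53 kJ/mol).
Se > Sn: relative to Sn, both the across-period and down-group shifts push Se's electron affinity up.
F > Se: relative to Se, both the across-period and down-group shifts push F's electron affinity up.
Tabulated electron affinity (kJ/mol): F 328, Na 53, Ca 2, Se 195, Sn 107.
So from lowest to highest: Ca < Na < Sn < Se < F.

Ca < Na < Sn < Se < F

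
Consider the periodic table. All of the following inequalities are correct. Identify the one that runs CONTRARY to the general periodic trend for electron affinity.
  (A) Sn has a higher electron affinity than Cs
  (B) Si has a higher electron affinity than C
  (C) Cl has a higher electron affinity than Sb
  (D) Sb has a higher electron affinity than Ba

(B)

The general trend: electron affinity increases across a period and decreases down a group.
(A) Sn (period 5, group 14) vs Cs (period 6, group 1): the stated order agrees with the simple trend.
(B) Si (period 3, group 14) vs C (period 2, group 14): the stated order contradicts the simple trend.
(C) Cl (period 3, group 17) vs Sb (period 5, group 15): the stated order agrees with the simple trend.
(D) Sb (period 5, group 15) vs Ba (period 6, group 2): the stated order agrees with the simple trend.
The exception is (B): Si's larger, more diffuse 3p orbitals accept an added electron slightly more readily than C's compact 2p.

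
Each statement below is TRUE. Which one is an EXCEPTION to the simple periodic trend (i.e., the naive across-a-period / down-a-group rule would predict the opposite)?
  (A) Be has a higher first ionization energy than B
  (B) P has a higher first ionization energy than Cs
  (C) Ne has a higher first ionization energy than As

The general trend: first ionization energy increases across a period and decreases down a group.
(A) Be (period 2, group 2) vs B (period 2, group 13): the stated order contradicts the simple trend.
(B) P (period 3, group 15) vs Cs (period 6, group 1): the stated order agrees with the simple trend.
(C) Ne (period 2, group 18) vs As (period 4, group 15): the stated order agrees with the simple trend.
The exception is (A): removing B's lone 2p electron is easier than breaking Be's filled 2s².

(A)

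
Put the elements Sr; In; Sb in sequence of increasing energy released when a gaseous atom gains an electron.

Sr is in period 5, group 2; In is in period 5, group 13; Sb is in period 5, group 15.
Adding an electron releases more energy for atoms nearer the top right (short of the noble gases).
All lie in period 5, so electron affinity increases left to right.
So from lowest to highest: Sr < In < Sb.

Sr < In < Sb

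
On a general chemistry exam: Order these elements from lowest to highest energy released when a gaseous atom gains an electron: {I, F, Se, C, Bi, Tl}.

Tl, Bi, C, Se, I, F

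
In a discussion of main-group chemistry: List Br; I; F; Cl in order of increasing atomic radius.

F is in period 2, group 17; Cl is in period 3, group 17; Br is in period 4, group 17; I is in period 5, group 17.
Atomic radius shrinks across a period as nuclear charge pulls the same shell inward, and grows down a group as new shells are added.
All are in group 17, so atomic radius increases down the group.
So from smallest to largest: F < Cl < Br < I.

F, Cl, Br, I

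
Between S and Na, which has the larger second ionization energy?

Consider each +1 ion: S⁺ still has 5 valence electrons; Na⁺ is the bare [Ne] core.
Pulling an electron out of a noble-gas core costs far more than removing a remaining valence electron, so Na sits at the high end of IE_2.
Tabulated IE_2 (kJ/mol): S 2252, Na 4562.
Overall IE_2 order: S < Na.

Na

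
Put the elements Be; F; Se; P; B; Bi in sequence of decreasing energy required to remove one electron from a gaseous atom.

Be is in period 2, group 2; B is in period 2, group 13; F is in period 2, group 17; P is in period 3, group 15; Se is in period 4, group 16; Bi is in period 6, group 15.
IE₁ increases left→right with effective nuclear charge and decreases top→bottom as the valence shell moves farther out.
Neither a single period nor a single group — weigh both effects.
B > Bi: the two effects oppose for this pair; the down-group effect wins (801 vs 703 kJ/mol).
Be > B: this pair runs against the simple trend — see the exception note.
Se > Be: period and group pull opposite ways; the across-period shift dominates (941 vs 900 kJ/mol).
P > Se: period and group pull opposite ways; the down-group shift dominates (1012 vs 941 kJ/mol).
F > P: relative to P, both the across-period and down-group shifts push F's first ionization energy up.
Note the exception: Be has a higher first ionization energy than B, contrary to the simple trend — removing B's lone 2p electron is easier than breaking Be's filled 2s².
Tabulated first ionization energy (kJ/mol): Be 900, B 801, F 1681, P 1012, Se 941, Bi 703.
So from highest to lowest: F > P > Se > Be > B > Bi.

F, P, Se, Be, B, Bi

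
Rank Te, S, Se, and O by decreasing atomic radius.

Te, Se, S, O

Radius decreases left→right (rising Z_eff, same n) and increases top→bottom (higher n).
All are in group 16, so atomic radius increases down the group.
So from largest to smallest: Te > Se > S > O.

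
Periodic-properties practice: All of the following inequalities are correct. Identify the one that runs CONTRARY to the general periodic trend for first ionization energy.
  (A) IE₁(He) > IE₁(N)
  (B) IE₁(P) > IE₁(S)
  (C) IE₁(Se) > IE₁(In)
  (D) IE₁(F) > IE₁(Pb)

(B)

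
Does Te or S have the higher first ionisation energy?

S is in period 3, group 16; Te is in period 5, group 16.
IE₁ increases left→right with effective nuclear charge and decreases top→bottom as the valence shell moves farther out.
All are in group 16, so first ionization energy increases up the group.
So S has the higher first ionisation energy (S > Te).

S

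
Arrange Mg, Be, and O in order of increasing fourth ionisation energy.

O < Mg < Be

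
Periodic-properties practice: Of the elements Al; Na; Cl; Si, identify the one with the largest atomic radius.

Na is in period 3, group 1; Al is in period 3, group 13; Si is in period 3, group 14; Cl is in period 3, group 17.
Across a period the added protons contract the valence shell; down a group each new principal shell makes the atom larger.
All lie in period 3, so atomic radius increases right to left.
The largest atomic radius among these belongs to Na.

Na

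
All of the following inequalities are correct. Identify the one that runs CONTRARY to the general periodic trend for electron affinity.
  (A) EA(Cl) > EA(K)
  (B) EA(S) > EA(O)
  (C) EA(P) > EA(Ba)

The general trend: electron affinity increases across a period and decreases down a group.
(A) Cl (period 3, group 17) vs K (period 4, group 1): the stated order agrees with the simple trend.
(B) S (period 3, group 16) vs O (period 2, group 16): the stated order contradicts the simple trend.
(C) P (period 3, group 15) vs Ba (period 6, group 2): the stated order agrees with the simple trend.
The exception is (B): the compact 2p subshell of O repels the added electron more than S's larger 3p does.

(B)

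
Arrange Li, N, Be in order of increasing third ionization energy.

N, Li, Be

Consider each +2 ion: Li²⁺ is already 1 electron into the core; N²⁺ still has 3 valence electrons; Be²⁺ is the bare [He] core.
Pulling an electron out of a noble-gas core costs far more than removing a remaining valence electron, so Li and Be sit at the high end of IE_3.
The numbers (kJ/mol): Li 11815, N 4578, Be 14849.
Hence IE_3: N < Li < Be.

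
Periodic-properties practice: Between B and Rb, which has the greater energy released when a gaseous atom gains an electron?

Atoms with high Z_eff and room in the valence shell (especially the halogens) have the most exothermic electron affinities.
Here both period and group differ, so the two effects have to be weighed against each other.
Rb > B: this pair runs against the simple trend — see the exception note.
Note the exception: Rb has a higher electron affinity than B, contrary to the simple trend — B's ns²np¹ configuration gives only a small electron affinity — the sparsely filled np subshell binds an added electron weakly.
For reference (kJ/mol): B 27, Rb 47.
So Rb has the greater energy released when a gaseous atom gains an electron (Rb > B).

Rb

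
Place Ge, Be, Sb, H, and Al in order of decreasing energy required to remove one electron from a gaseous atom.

Across a period the outer electron is held more tightly (higher IE₁); down a group it sits in a higher shell, more shielded, and comes off more easily.
These sit on a diagonal, where the across-period and down-group effects partly cancel.
Ge > Al: the two effects oppose for this pair; the across-period effect wins (762 vs 578 kJ/mol).
Sb > Ge: the two effects oppose for this pair; the across-period effect wins (831 vs 762 kJ/mol).
Be > Sb: period and group pull opposite ways; the down-group shift dominates (900 vs 831 kJ/mol).
H > Be: the two effects oppose for this pair; the down-group effect wins (1312 vs 900 kJ/mol).
Tabulated first ionization energy (kJ/mol): H 1312, Be 900, Al 578, Ge 762, Sb 831.
So from highest to lowest: H > Be > Sb > Ge > Al.

H > Be > Sb > Ge > Al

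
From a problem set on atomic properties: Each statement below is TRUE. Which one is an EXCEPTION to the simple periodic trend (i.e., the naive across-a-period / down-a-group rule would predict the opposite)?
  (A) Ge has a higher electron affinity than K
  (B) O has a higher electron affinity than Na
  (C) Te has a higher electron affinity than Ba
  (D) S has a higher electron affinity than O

(D)

The general trend: electron affinity increases across a period and decreases down a group.
(A) Ge (period 4, group 14) vs K (period 4, group 1): the stated order agrees with the simple trend.
(B) O (period 2, group 16) vs Na (period 3, group 1): the stated order agrees with the simple trend.
(C) Te (period 5, group 16) vs Ba (period 6, group 2): the stated order agrees with the simple trend.
(D) S (period 3, group 16) vs O (period 2, group 16): the stated order contradicts the simple trend.
The exception is (D): the compact 2p subshell of O repels the added electron more than S's larger 3p does.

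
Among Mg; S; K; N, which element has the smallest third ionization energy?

S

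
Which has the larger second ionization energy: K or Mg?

The second ionization energy removes an electron from the +1 ion. For each element: K⁺ is the bare [Ar] core; Mg⁺ still has 1 valence electron.
Breaking into a closed-shell core is much more expensive than removing a leftover valence electron — K has the largest IE_2 here.
The numbers (kJ/mol): K 3052, Mg 1451.
Overall IE_2 order: Mg < K.

K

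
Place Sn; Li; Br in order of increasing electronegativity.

Li, Sn, Br

EN rises left→right (higher Z_eff, smaller atoms) and falls top→bottom (larger, more shielded atoms).
These span different periods and groups, so the two trends combine.
Sn > Li: the two effects oppose for this pair; the across-period effect wins (1.96 vs 0.98).
Br > Sn: both effects reinforce here, so Br is clearly the higher of the two.
Approximate values (Pauling): Li 0.98, Br 2.96, Sn 1.96.
So from lowest to highest: Li < Sn < Br.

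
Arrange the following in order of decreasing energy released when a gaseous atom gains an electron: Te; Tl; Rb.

Electron affinity generally becomes more exothermic across a period toward the halogens and less exothermic down a group.
Here both period and group differ, so the two effects have to be weighed against each other.
Rb > Tl: period and group pull opposite ways; the down-group shift dominates (47 vs 19 kJ/mol).
Te > Rb: Te lies to the right of Rb in period 5, so the across-period effect alone puts Te higher.
For reference (kJ/mol): Rb 47, Te 190, Tl 19.
So from highest to lowest: Te > Rb > Tl.

Te > Rb > Tl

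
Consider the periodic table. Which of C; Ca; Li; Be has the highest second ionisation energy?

Li

Consider each +1 ion: C⁺ still has 3 valence electrons; Ca⁺ still has 1 valence electron; Li⁺ is the bare [He] core; Be⁺ still has 1 valence electron.
Breaking into a closed-shell core is much more expensive than removing a leftover valence electron — Li has the largest IE_2 here.
Valence configurations: C⁺ [He]2s²2p¹, Ca⁺ [Ar]4s¹, Be⁺ [He]2s¹.
The numbers (kJ/mol): C 2353, Ca 1145, Li 7298, Be 1757.
So the second ionization energies run Ca < Be < C < Li.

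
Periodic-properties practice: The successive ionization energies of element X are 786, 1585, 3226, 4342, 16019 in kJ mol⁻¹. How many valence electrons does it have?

4

Look for the largest jump between consecutive ionization energies: IE5/IE4 ≈ 3.7, far larger than any earlier ratio.
That jump marks the point where a core electron is being removed. So the atom has 4 valence electrons.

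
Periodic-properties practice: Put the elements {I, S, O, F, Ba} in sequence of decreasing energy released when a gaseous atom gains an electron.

O is in period 2, group 16; F is in period 2, group 17; S is in period 3, group 16; I is in period 5, group 17; Ba is in period 6, group 2.
Adding an electron releases more energy for atoms nearer the top right (short of the noble gases).
These span different periods and groups, so the two trends combine.
O > Ba: both effects reinforce here, so O is clearly the higher of the two.
S > O: this pair runs against the simple trend — see the exception note.
I > S: the two effects oppose for this pair; the across-period effect wins (295 vs 200 kJ/mol).
F > I: they share group 17; the group trend gives F the larger value.
Note the exception: S has a higher electron affinity than O, contrary to the simple trend — the compact 2p subshell of O repels the added electron more than S's larger 3p does.
Tabulated electron affinity (kJ/mol): O 141, F 328, S 200, I 295, Ba 14.
So from highest to lowest: F > I > S > O > Ba.

F > I > S > O > Ba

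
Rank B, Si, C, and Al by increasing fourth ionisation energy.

Si, C, Al, B

IE_4 is the cost of taking one more electron from the +3 cation: B³⁺ is the bare [He] core; Si³⁺ still has 1 valence electron; C³⁺ still has 1 valence electron; Al³⁺ is the bare [Ne] core.
Breaking into a closed-shell core is much more expensive than removing a leftover valence electron — Al and B have the largest IE_4 here.
Valence configurations: Si³⁺ [Ne]3s¹, C³⁺ [He]2s¹.
The numbers (kJ/mol): B 25026, Si 4356, C 6223, Al 11577.
Putting it together, IE_4: Si < C < Al < B.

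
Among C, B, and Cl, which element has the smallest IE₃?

The third ionization energy removes an electron from the +2 ion. For each element: C²⁺ still has 2 valence electrons; B²⁺ still has 1 valence electron; Cl²⁺ still has 5 valence electrons.
All are still removing valence electrons, so compare the +2 ions as you would atoms: IE_3 generally rises across a period (higher Z_eff) and falls down a group (larger shell), subject to the usual subshell exceptions.
Valence configurations: C²⁺ [He]2s², B²⁺ [He]2s¹, Cl²⁺ [Ne]3s²3p³.
The numbers (kJ/mol): C 4620, B 3660, Cl 3822.
Hence IE_3: B < Cl < C.

B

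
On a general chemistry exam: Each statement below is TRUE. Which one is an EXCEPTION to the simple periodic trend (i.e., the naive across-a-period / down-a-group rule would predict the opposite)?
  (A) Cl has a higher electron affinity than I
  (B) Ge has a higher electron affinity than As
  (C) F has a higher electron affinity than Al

The general trend: electron affinity increases across a period and decreases down a group.
(A) Cl (period 3, group 17) vs I (period 5, group 17): the stated order agrees with the simple trend.
(B) Ge (period 4, group 14) vs As (period 4, group 15): the stated order contradicts the simple trend.
(C) F (period 2, group 17) vs Al (period 3, group 13): the stated order agrees with the simple trend.
The exception is (B): adding an electron to As's half-filled 4p³ is unfavourable, so Ge (4p²) has the more exothermic EA.

(B)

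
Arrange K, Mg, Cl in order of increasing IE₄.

Cl < K < Mg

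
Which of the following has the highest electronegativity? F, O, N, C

Atoms toward the upper right of the periodic table pull bonding electrons most strongly.
All lie in period 2, so electronegativity increases left to right.
The highest electronegativity among these belongs to F.

F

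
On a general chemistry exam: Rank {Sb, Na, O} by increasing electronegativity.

Na < Sb < O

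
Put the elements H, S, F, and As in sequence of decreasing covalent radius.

As > S > F > H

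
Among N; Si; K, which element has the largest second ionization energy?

After 1 electron has been removed, what remains? N⁺ still has 4 valence electrons; Si⁺ still has 3 valence electrons; K⁺ is the bare [Ar] core.
Breaking into a closed-shell core is much more expensive than removing a leftover valence electron — K has the largest IE_2 here.
Valence configurations: N⁺ [He]2s²2p², Si⁺ [Ne]3s²3p¹.
Approximate IE_2 values (kJ/mol): N 2856, Si 1577, K 3052.
Overall IE_2 order: Si < N < K.

K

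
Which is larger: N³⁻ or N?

N³⁻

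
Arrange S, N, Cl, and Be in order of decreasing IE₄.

Be, N, Cl, S

IE_4 is the cost of taking one more electron from the +3 cation: S³⁺ still has 3 valence electrons; N³⁺ still has 2 valence electrons; Cl³⁺ still has 4 valence electrons; Be³⁺ is already 1 electron into the core.
Breaking into a closed-shell core is much more expensive than removing a leftover valence electron — Be has the largest IE_4 here.
Valence configurations: S³⁺ [Ne]3s²3p¹, N³⁺ [He]2s², Cl³⁺ [Ne]3s²3p².
Tabulated IE_4 (kJ/mol): S 4556, N 7475, Cl 5159, Be 21007.
So the fourth ionization energies run S < Cl < N < Be.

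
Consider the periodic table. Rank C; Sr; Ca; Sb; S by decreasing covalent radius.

Sr, Ca, Sb, S, C

C is in period 2, group 14; S is in period 3, group 16; Ca is in period 4, group 2; Sr is in period 5, group 2; Sb is in period 5, group 15.
Moving right in a period, electrons are added to the same shell under a stronger nuclear pull, so atoms get smaller; moving down, a new shell is opened and atoms get larger.
Here both period and group differ, so the two effects have to be weighed against each other.
S > C: period and group pull opposite ways; the down-group shift dominates (103 vs 75 pm).
Sb > S: relative to S, both the across-period and down-group shifts push Sb's atomic radius up.
Ca > Sb: period and group pull opposite ways; the across-period shift dominates (171 vs 140 pm).
Sr > Ca: Sr sits below Ca in group 2, so the down-group effect alone puts Sr larger.
Tabulated atomic radius (pm): C 75, S 103, Ca 171, Sr 185, Sb 140.
So from largest to smallest: Sr > Ca > Sb > S > C.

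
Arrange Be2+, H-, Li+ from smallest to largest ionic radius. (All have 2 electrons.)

Be2+ < Li+ < H-

All of these have 2 electrons, so size is governed by nuclear charge alone: the more protons, the stronger the pull on the same electron cloud, and the smaller the ion.
Nuclear charges: Be2+ (Z=4), Li+ (Z=3), H- (Z=1).
Smallest to largest: Be2+ < Li+ < H-.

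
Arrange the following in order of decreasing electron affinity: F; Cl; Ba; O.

Electron affinity generally becomes more exothermic across a period toward the halogens and less exothermic down a group.
These span different periods and groups, so the two trends combine.
O > Ba: both effects reinforce here, so O is clearly the higher of the two.
F > O: F lies to the right of O in period 2, so the across-period effect alone puts F higher.
Cl > F: this pair runs against the simple trend — see the exception note.
Note the exception: Cl has a higher electron affinity than F, contrary to the simple trend — F's small 2p subshell makes the incoming electron feel strong e⁻–e⁻ repulsion, so Cl actually releases more energy on gaining an electron.
Approximate values (kJ/mol): O 141, F 328, Cl 349, Ba 14.
So from highest to lowest: Cl > F > O > Ba.

Cl > F > O > Ba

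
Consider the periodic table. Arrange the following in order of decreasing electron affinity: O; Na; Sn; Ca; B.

Atoms with high Z_eff and room in the valence shell (especially the halogens) have the most exothermic electron affinities.
These span different periods and groups, so the two trends combine.
B > Ca: relative to Ca, both the across-period and down-group shifts push B's electron affinity up.
Na > B: this pair runs against the simple trend — see the exception note.
Sn > Na: the two effects oppose for this pair; the across-period effect wins (107 vs 53 kJ/mol).
O > Sn: both effects reinforce here, so O is clearly the higher of the two.
Note the exception: Na has a higher electron affinity than B, contrary to the simple trend — B's ns²np¹ configuration gives only a small electron affinity — the sparsely filled np subshell binds an added electron weakly.
Approximate values (kJ/mol): B 27, O 141, Na 53, Ca 2, Sn 107.
So from highest to lowest: O > Sn > Na > B > Ca.

O > Sn > Na > B > Ca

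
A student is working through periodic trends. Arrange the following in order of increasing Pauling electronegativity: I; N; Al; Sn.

N is in period 2, group 15; Al is in period 3, group 13; Sn is in period 5, group 14; I is in period 5, group 17.
EN rises left→right (higher Z_eff, smaller atoms) and falls top→bottom (larger, more shielded atoms).
Here both period and group differ, so the two effects have to be weighed against each other.
Sn > Al: the two effects oppose for this pair; the across-period effect wins (1.96 vs 1.61).
I > Sn: both are in period 5; the period trend gives I the larger value.
N > I: the two effects oppose for this pair; the down-group effect wins (3.04 vs 2.66).
Approximate values (Pauling): N 3.04, Al 1.61, Sn 1.96, I 2.66.
So from lowest to highest: Al < Sn < I < N.

Al < Sn < I < N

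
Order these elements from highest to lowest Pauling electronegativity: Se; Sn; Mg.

Se > Sn > Mg

Mg is in period 3, group 2; Se is in period 4, group 16; Sn is in period 5, group 14.
Electronegativity increases across a period and decreases down a group, tracking effective nuclear charge and atomic size.
Neither a single period nor a single group — weigh both effects.
Sn > Mg: period and group pull opposite ways; the across-period shift dominates (1.96 vs 1.31).
Se > Sn: both effects reinforce here, so Se is clearly the higher of the two.
Tabulated electronegativity (Pauling): Mg 1.31, Se 2.55, Sn 1.96.
So from highest to lowest: Se > Sn > Mg.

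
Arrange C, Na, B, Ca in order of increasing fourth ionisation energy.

The fourth ionization energy removes an electron from the +3 ion. For each element: C³⁺ still has 1 valence electron; Na³⁺ is already 2 electrons into the core; B³⁺ is the bare [He] core; Ca³⁺ is already 1 electron into the core.
Breaking into a closed-shell core is much more expensive than removing a leftover valence electron — Ca, Na and B have the largest IE_4 here.
Approximate IE_4 values (kJ/mol): C 6223, Na 9543, B 25026, Ca 6491.
Putting it together, IE_4: C < Ca < Na < B.

C < Ca < Na < B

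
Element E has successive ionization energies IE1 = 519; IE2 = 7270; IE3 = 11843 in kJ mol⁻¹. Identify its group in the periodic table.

Look for the largest jump between consecutive ionization energies: IE2/IE1 ≈ 14.0, far larger than any earlier ratio.
That jump marks the point where a core electron is being removed. So the atom has 1 valence electron.
A main-group element with 1 valence electron is in group 1.

Group 1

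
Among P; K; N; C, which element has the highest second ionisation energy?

The second ionization energy removes an electron from the +1 ion. For each element: P⁺ still has 4 valence electrons; K⁺ is the bare [Ar] core; N⁺ still has 4 valence electrons; C⁺ still has 3 valence electrons.
Core electrons are held far more tightly than valence electrons, so K tops the IE_2 order.
Valence configurations: P⁺ [Ne]3s²3p², N⁺ [He]2s²2p², C⁺ [He]2s²2p¹.
Approximate IE_2 values (kJ/mol): P 1907, K 3052, N 2856, C 2353.
Overall IE_2 order: P < C < N < K.

K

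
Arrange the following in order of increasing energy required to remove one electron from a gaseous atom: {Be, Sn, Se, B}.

First ionization energy rises across a period (greater Z_eff holds electrons more tightly) and falls down a group (valence electrons are farther from the nucleus).
Here both period and group differ, so the two effects have to be weighed against each other.
B > Sn: the two effects oppose for this pair; the down-group effect wins (801 vs 709 kJ/mol).
Be > B: this pair runs against the simple trend — see the exception note.
Se > Be: the two effects oppose for this pair; the across-period effect wins (941 vs 900 kJ/mol).
Note the exception: Be has a higher first ionization energy than B, contrary to the simple trend — removing B's lone 2p electron is easier than breaking Be's filled 2s².
Tabulated first ionization energy (kJ/mol): Be 900, B 801, Se 941, Sn 709.
So from lowest to highest: Sn < B < Be < Se.

Sn < B < Be < Se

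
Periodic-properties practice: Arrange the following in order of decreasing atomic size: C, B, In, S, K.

Radius decreases left→right (rising Z_eff, same n) and increases top→bottom (higher n).
Here both period and group differ, so the two effects have to be weighed against each other.
B > C: both are in period 2; the period trend gives B the larger value.
S > B: period and group pull opposite ways; the down-group shift dominates (103 vs 85 pm).
In > S: both effects reinforce here, so In is clearly the larger of the two.
K > In: the two effects oppose for this pair; the across-period effect wins (196 vs 142 pm).
For reference (pm): B 85, C 75, S 103, K 196, In 142.
So from largest to smallest: K > In > S > B > C.

K > In > S > B > C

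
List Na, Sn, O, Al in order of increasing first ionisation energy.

Na, Al, Sn, O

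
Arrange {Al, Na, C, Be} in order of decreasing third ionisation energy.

The third ionization energy removes an electron from the +2 ion. For each element: Al²⁺ still has 1 valence electron; Na²⁺ is already 1 electron into the core; C²⁺ still has 2 valence electrons; Be²⁺ is the bare [He] core.
Pulling an electron out of a noble-gas core costs far more than removing a remaining valence electron, so Na and Be sit at the high end of IE_3.
Valence configurations: Al²⁺ [Ne]3s¹, C²⁺ [He]2s².
Approximate IE_3 values (kJ/mol): Al 2745, Na 6910, C 4620, Be 14849.
Putting it together, IE_3: Al < C < Na < Be.

Be > Na > C > Al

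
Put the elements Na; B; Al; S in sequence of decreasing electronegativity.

S, B, Al, Na

EN rises left→right (higher Z_eff, smaller atoms) and falls top→bottom (larger, more shielded atoms).
Here both period and group differ, so the two effects have to be weighed against each other.
Al > Na: Al lies to the right of Na in period 3, so the across-period effect alone puts Al higher.
B > Al: they share group 13; the group trend gives B the larger value.
S > B: period and group pull opposite ways; the across-period shift dominates (2.58 vs 2.04).
Approximate values (Pauling): B 2.04, Na 0.93, Al 1.61, S 2.58.
So from highest to lowest: S > B > Al > Na.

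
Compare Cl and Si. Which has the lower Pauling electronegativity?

Si

Si is in period 3, group 14; Cl is in period 3, group 17.
Atoms toward the upper right of the periodic table pull bonding electrons most strongly.
All lie in period 3, so electronegativity increases left to right.
So Si has the lower Pauling electronegativity (Si < Cl).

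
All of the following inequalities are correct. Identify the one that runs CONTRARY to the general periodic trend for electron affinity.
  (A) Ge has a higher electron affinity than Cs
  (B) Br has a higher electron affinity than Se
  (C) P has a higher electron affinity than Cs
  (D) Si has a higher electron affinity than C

The general trend: electron affinity increases across a period and decreases down a group.
(A) Ge (period 4, group 14) vs Cs (period 6, group 1): the stated order agrees with the simple trend.
(B) Br (period 4, group 17) vs Se (period 4, group 16): the stated order agrees with the simple trend.
(C) P (period 3, group 15) vs Cs (period 6, group 1): the stated order agrees with the simple trend.
(D) Si (period 3, group 14) vs C (period 2, group 14): the stated order contradicts the simple trend.
The exception is (D): Si's larger, more diffuse 3p orbitals accept an added electron slightly more readily than C's compact 2p.

(D)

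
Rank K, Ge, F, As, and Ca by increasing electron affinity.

Ca < K < As < Ge < F

F is in period 2, group 17; K is in period 4, group 1; Ca is in period 4, group 2; Ge is in period 4, group 14; As is in period 4, group 15.
Electron affinity generally becomes more exothermic across a period toward the halogens and less exothermic down a group.
These span different periods and groups, so the two trends combine.
K > Ca: this pair runs against the simple trend — see the exception note.
As > K: both are in period 4; the period trend gives As the larger value.
Ge > As: this pair runs against the simple trend — see the exception note.
F > Ge: both effects reinforce here, so F is clearly the higher of the two.
Note the exception: K has a higher electron affinity than Ca, contrary to the simple trend — adding an electron to Ca (ns²) has to open a new, higher-energy np subshell, which is unfavourable.
Note the exception: Ge has a higher electron affinity than As, contrary to the simple trend — adding an electron to As's half-filled 4p³ is unfavourable, so Ge (4p²) has the more exothermic EA.
Tabulated electron affinity (kJ/mol): F 328, K 48, Ca 2, Ge 119, As 78.
So from lowest to highest: Ca < K < As < Ge < F.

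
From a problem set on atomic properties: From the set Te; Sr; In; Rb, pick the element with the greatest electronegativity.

Electronegativity increases across a period and decreases down a group, tracking effective nuclear charge and atomic size.
All lie in period 5, so electronegativity increases left to right.
The greatest electronegativity among these belongs to Te.

Te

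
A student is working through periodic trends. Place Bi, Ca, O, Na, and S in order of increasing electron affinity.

O is in period 2, group 16; Na is in period 3, group 1; S is in period 3, group 16; Ca is in period 4, group 2; Bi is in period 6, group 15.
EA tends to increase across a period and decrease down a group, though the pattern is less regular than for IE or radius.
Neither a single period nor a single group — weigh both effects.
Na > Ca: period and group pull opposite ways; the down-group shift dominates (53 vs 2 kJ/mol).
Bi > Na: period and group pull opposite ways; the across-period shift dominates (91 vs 53 kJ/mol).
O > Bi: relative to Bi, both the across-period and down-group shifts push O's electron affinity up.
S > O: this pair runs against the simple trend — see the exception note.
Note the exception: S has a higher electron affinity than O, contrary to the simple trend — the compact 2p subshell of O repels the added electron more than S's larger 3p does.
Tabulated electron affinity (kJ/mol): O 141, Na 53, S 200, Ca 2, Bi 91.
So from lowest to highest: Ca < Na < Bi < O < S.

Ca, Na, Bi, O, S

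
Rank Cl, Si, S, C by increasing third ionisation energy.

Si < S < Cl < C

After 2 electrons have been removed, what remains? Cl²⁺ still has 5 valence electrons; Si²⁺ still has 2 valence electrons; S²⁺ still has 4 valence electrons; C²⁺ still has 2 valence electrons.
All are still removing valence electrons, so compare the +2 ions as you would atoms: IE_3 generally rises across a period (higher Z_eff) and falls down a group (larger shell), subject to the usual subshell exceptions.
Valence configurations: Cl²⁺ [Ne]3s²3p³, Si²⁺ [Ne]3s², S²⁺ [Ne]3s²3p², C²⁺ [He]2s².
Tabulated IE_3 (kJ/mol): Cl 3822, Si 3232, S 3357, C 4620.
Overall IE_3 order: Si < S < Cl < C.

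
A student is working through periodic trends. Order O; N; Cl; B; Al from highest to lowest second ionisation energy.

After 1 electron has been removed, what remains? O⁺ still has 5 valence electrons; N⁺ still has 4 valence electrons; Cl⁺ still has 6 valence electrons; B⁺ still has 2 valence electrons; Al⁺ still has 2 valence electrons.
All are still removing valence electrons, so compare the +1 ions as you would atoms: IE_2 generally rises across a period (higher Z_eff) and falls down a group (larger shell), subject to the usual subshell exceptions.
Valence configurations: O⁺ [He]2s²2p³, N⁺ [He]2s²2p², Cl⁺ [Ne]3s²3p⁴, B⁺ [He]2s², Al⁺ [Ne]3s².
The numbers (kJ/mol): O 3388, N 2856, Cl 2298, B 2427, Al 1817.
So the second ionization energies run Al < Cl < B < N < O.

O, N, B, Cl, Al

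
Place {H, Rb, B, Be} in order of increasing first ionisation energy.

H is in period 1, group 1; Be is in period 2, group 2; B is in period 2, group 13; Rb is in period 5, group 1.
IE₁ increases left→right with effective nuclear charge and decreases top→bottom as the valence shell moves farther out.
Neither a single period nor a single group — weigh both effects.
B > Rb: relative to Rb, both the across-period and down-group shifts push B's first ionization energy up.
Be > B: this pair runs against the simple trend — see the exception note.
H > Be: the two effects oppose for this pair; the down-group effect wins (1312 vs 900 kJ/mol).
Note the exception: Be has a higher first ionization energy than B, contrary to the simple trend — removing B's lone 2p electron is easier than breaking Be's filled 2s².
Tabulated first ionization energy (kJ/mol): H 1312, Be 900, B 801, Rb 403.
So from lowest to highest: Rb < B < Be < H.

Rb < B < Be < H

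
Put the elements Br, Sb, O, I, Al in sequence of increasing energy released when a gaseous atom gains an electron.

Al < Sb < O < I < Br

O is in period 2, group 16; Al is in period 3, group 13; Br is in period 4, group 17; Sb is in period 5, group 15; I is in period 5, group 17.
Electron affinity generally becomes more exothermic across a period toward the halogens and less exothermic down a group.
These span different periods and groups, so the two trends combine.
Sb > Al: period and group pull opposite ways; the across-period shift dominates (103 vs 42 kJ/mol).
O > Sb: relative to Sb, both the across-period and down-group shifts push O's electron affinity up.
I > O: the two effects oppose for this pair; the across-period effect wins (295 vs 141 kJ/mol).
Br > I: they share group 17; the group trend gives Br the larger value.
Approximate values (kJ/mol): O 141, Al 42, Br 325, Sb 103, I 295.
So from lowest to highest: Al < Sb < O < I < Br.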